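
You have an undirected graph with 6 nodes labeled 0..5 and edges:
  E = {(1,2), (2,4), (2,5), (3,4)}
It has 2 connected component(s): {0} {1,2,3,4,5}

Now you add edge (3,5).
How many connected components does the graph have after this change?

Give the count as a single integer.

Answer: 2

Derivation:
Initial component count: 2
Add (3,5): endpoints already in same component. Count unchanged: 2.
New component count: 2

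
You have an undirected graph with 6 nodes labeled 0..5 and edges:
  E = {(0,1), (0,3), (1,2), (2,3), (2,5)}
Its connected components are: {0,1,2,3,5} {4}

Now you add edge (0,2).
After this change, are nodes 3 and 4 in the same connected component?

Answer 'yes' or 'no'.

Initial components: {0,1,2,3,5} {4}
Adding edge (0,2): both already in same component {0,1,2,3,5}. No change.
New components: {0,1,2,3,5} {4}
Are 3 and 4 in the same component? no

Answer: no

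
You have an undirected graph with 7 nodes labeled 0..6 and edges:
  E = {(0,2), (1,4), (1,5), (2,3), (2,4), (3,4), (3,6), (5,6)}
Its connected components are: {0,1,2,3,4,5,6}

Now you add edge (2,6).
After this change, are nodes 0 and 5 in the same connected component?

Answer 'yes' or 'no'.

Answer: yes

Derivation:
Initial components: {0,1,2,3,4,5,6}
Adding edge (2,6): both already in same component {0,1,2,3,4,5,6}. No change.
New components: {0,1,2,3,4,5,6}
Are 0 and 5 in the same component? yes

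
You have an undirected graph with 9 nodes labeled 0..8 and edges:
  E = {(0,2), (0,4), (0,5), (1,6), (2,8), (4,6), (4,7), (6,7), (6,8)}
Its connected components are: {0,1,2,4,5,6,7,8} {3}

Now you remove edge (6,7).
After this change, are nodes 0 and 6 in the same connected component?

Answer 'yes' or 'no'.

Answer: yes

Derivation:
Initial components: {0,1,2,4,5,6,7,8} {3}
Removing edge (6,7): not a bridge — component count unchanged at 2.
New components: {0,1,2,4,5,6,7,8} {3}
Are 0 and 6 in the same component? yes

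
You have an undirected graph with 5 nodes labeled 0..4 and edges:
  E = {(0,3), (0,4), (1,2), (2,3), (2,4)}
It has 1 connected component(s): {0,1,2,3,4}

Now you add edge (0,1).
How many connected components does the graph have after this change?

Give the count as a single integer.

Initial component count: 1
Add (0,1): endpoints already in same component. Count unchanged: 1.
New component count: 1

Answer: 1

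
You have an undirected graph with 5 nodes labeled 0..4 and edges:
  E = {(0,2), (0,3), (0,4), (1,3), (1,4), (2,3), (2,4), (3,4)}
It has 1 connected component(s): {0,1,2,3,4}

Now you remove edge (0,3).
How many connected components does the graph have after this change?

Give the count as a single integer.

Initial component count: 1
Remove (0,3): not a bridge. Count unchanged: 1.
  After removal, components: {0,1,2,3,4}
New component count: 1

Answer: 1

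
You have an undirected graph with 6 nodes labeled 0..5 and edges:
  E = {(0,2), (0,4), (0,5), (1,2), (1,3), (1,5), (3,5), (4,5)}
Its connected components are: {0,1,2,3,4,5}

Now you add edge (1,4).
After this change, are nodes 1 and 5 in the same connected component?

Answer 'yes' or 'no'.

Answer: yes

Derivation:
Initial components: {0,1,2,3,4,5}
Adding edge (1,4): both already in same component {0,1,2,3,4,5}. No change.
New components: {0,1,2,3,4,5}
Are 1 and 5 in the same component? yes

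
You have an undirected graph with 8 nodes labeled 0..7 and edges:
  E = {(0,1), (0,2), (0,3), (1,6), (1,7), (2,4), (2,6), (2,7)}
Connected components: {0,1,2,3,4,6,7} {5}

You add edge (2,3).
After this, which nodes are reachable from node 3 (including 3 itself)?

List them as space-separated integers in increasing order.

Before: nodes reachable from 3: {0,1,2,3,4,6,7}
Adding (2,3): both endpoints already in same component. Reachability from 3 unchanged.
After: nodes reachable from 3: {0,1,2,3,4,6,7}

Answer: 0 1 2 3 4 6 7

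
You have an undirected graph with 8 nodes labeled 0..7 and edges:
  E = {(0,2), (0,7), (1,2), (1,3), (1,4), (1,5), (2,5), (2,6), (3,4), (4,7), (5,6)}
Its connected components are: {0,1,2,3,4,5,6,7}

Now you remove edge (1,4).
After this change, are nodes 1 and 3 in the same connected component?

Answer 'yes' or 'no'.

Initial components: {0,1,2,3,4,5,6,7}
Removing edge (1,4): not a bridge — component count unchanged at 1.
New components: {0,1,2,3,4,5,6,7}
Are 1 and 3 in the same component? yes

Answer: yes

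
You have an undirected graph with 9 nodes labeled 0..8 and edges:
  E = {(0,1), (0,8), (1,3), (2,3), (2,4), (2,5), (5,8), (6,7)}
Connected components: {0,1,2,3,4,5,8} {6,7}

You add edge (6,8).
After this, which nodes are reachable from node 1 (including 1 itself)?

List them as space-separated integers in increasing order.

Before: nodes reachable from 1: {0,1,2,3,4,5,8}
Adding (6,8): merges 1's component with another. Reachability grows.
After: nodes reachable from 1: {0,1,2,3,4,5,6,7,8}

Answer: 0 1 2 3 4 5 6 7 8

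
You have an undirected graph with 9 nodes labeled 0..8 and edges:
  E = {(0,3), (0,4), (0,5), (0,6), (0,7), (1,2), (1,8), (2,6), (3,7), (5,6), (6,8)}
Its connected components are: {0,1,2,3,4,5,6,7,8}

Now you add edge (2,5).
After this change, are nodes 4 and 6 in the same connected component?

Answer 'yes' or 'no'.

Initial components: {0,1,2,3,4,5,6,7,8}
Adding edge (2,5): both already in same component {0,1,2,3,4,5,6,7,8}. No change.
New components: {0,1,2,3,4,5,6,7,8}
Are 4 and 6 in the same component? yes

Answer: yes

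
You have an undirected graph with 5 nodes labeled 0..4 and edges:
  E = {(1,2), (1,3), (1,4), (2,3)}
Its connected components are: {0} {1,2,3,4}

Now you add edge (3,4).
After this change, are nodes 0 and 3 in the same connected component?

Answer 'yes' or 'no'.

Initial components: {0} {1,2,3,4}
Adding edge (3,4): both already in same component {1,2,3,4}. No change.
New components: {0} {1,2,3,4}
Are 0 and 3 in the same component? no

Answer: no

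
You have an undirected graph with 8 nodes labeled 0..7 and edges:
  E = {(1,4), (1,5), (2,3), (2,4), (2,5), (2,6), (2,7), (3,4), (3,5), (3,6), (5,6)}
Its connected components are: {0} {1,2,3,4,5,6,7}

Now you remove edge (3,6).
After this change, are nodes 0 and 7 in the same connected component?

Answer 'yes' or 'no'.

Answer: no

Derivation:
Initial components: {0} {1,2,3,4,5,6,7}
Removing edge (3,6): not a bridge — component count unchanged at 2.
New components: {0} {1,2,3,4,5,6,7}
Are 0 and 7 in the same component? no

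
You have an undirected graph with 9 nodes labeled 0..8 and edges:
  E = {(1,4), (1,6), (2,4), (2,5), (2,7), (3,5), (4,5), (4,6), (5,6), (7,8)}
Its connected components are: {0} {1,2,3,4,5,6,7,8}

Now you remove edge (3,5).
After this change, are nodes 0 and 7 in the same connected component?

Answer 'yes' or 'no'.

Answer: no

Derivation:
Initial components: {0} {1,2,3,4,5,6,7,8}
Removing edge (3,5): it was a bridge — component count 2 -> 3.
New components: {0} {1,2,4,5,6,7,8} {3}
Are 0 and 7 in the same component? no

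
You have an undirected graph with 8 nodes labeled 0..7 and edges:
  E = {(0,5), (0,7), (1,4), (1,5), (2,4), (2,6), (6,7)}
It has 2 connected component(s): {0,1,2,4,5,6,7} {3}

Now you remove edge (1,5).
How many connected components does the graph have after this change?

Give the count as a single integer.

Initial component count: 2
Remove (1,5): not a bridge. Count unchanged: 2.
  After removal, components: {0,1,2,4,5,6,7} {3}
New component count: 2

Answer: 2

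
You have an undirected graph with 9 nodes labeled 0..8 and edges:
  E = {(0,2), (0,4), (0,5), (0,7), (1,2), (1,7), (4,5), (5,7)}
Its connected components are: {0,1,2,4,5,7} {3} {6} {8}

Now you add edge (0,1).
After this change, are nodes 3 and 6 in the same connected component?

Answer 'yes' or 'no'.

Answer: no

Derivation:
Initial components: {0,1,2,4,5,7} {3} {6} {8}
Adding edge (0,1): both already in same component {0,1,2,4,5,7}. No change.
New components: {0,1,2,4,5,7} {3} {6} {8}
Are 3 and 6 in the same component? no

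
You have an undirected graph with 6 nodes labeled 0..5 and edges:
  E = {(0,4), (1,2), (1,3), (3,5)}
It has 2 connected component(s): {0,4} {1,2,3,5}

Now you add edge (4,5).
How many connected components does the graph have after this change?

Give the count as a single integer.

Initial component count: 2
Add (4,5): merges two components. Count decreases: 2 -> 1.
New component count: 1

Answer: 1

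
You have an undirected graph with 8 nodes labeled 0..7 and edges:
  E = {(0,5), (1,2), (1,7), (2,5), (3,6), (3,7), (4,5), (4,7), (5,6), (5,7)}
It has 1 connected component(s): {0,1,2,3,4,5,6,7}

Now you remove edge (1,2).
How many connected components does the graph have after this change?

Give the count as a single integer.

Answer: 1

Derivation:
Initial component count: 1
Remove (1,2): not a bridge. Count unchanged: 1.
  After removal, components: {0,1,2,3,4,5,6,7}
New component count: 1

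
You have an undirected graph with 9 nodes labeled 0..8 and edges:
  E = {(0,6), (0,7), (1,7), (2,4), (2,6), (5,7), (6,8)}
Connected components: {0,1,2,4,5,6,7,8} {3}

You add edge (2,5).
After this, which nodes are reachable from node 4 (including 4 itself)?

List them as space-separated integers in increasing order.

Before: nodes reachable from 4: {0,1,2,4,5,6,7,8}
Adding (2,5): both endpoints already in same component. Reachability from 4 unchanged.
After: nodes reachable from 4: {0,1,2,4,5,6,7,8}

Answer: 0 1 2 4 5 6 7 8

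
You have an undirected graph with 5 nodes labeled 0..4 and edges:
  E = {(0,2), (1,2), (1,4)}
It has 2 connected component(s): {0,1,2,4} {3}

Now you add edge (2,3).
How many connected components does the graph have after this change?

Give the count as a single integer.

Answer: 1

Derivation:
Initial component count: 2
Add (2,3): merges two components. Count decreases: 2 -> 1.
New component count: 1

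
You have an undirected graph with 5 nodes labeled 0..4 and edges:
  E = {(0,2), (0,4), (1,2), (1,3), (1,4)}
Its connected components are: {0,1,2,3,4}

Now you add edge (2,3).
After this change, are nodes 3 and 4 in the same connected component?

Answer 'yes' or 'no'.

Answer: yes

Derivation:
Initial components: {0,1,2,3,4}
Adding edge (2,3): both already in same component {0,1,2,3,4}. No change.
New components: {0,1,2,3,4}
Are 3 and 4 in the same component? yes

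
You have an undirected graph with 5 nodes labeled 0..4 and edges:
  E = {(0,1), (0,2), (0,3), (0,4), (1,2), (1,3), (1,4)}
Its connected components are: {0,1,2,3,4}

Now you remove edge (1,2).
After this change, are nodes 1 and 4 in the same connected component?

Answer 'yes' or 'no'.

Answer: yes

Derivation:
Initial components: {0,1,2,3,4}
Removing edge (1,2): not a bridge — component count unchanged at 1.
New components: {0,1,2,3,4}
Are 1 and 4 in the same component? yes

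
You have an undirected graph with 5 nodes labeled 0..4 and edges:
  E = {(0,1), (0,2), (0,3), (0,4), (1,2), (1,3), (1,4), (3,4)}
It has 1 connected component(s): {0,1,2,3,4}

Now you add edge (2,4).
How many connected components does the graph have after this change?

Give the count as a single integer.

Initial component count: 1
Add (2,4): endpoints already in same component. Count unchanged: 1.
New component count: 1

Answer: 1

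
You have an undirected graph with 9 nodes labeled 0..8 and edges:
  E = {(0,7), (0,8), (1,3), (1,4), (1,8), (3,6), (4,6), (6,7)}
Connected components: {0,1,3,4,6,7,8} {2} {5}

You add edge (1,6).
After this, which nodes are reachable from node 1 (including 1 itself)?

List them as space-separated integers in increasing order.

Answer: 0 1 3 4 6 7 8

Derivation:
Before: nodes reachable from 1: {0,1,3,4,6,7,8}
Adding (1,6): both endpoints already in same component. Reachability from 1 unchanged.
After: nodes reachable from 1: {0,1,3,4,6,7,8}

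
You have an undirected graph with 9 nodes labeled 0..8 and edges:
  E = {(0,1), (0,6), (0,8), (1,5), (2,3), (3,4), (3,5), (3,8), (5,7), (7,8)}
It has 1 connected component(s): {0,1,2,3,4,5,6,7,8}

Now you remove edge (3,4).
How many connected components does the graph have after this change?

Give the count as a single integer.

Answer: 2

Derivation:
Initial component count: 1
Remove (3,4): it was a bridge. Count increases: 1 -> 2.
  After removal, components: {0,1,2,3,5,6,7,8} {4}
New component count: 2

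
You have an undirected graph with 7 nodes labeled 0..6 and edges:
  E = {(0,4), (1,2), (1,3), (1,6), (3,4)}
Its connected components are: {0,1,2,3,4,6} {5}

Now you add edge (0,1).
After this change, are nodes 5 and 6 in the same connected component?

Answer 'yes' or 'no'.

Initial components: {0,1,2,3,4,6} {5}
Adding edge (0,1): both already in same component {0,1,2,3,4,6}. No change.
New components: {0,1,2,3,4,6} {5}
Are 5 and 6 in the same component? no

Answer: no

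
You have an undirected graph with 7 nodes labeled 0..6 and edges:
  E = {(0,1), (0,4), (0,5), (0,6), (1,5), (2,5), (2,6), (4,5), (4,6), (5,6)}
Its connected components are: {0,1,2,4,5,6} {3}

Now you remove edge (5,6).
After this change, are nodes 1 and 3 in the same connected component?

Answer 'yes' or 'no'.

Initial components: {0,1,2,4,5,6} {3}
Removing edge (5,6): not a bridge — component count unchanged at 2.
New components: {0,1,2,4,5,6} {3}
Are 1 and 3 in the same component? no

Answer: no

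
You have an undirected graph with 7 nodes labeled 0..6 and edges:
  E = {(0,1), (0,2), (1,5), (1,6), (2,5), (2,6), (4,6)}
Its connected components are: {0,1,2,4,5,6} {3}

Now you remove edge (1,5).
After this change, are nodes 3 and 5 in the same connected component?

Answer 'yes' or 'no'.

Initial components: {0,1,2,4,5,6} {3}
Removing edge (1,5): not a bridge — component count unchanged at 2.
New components: {0,1,2,4,5,6} {3}
Are 3 and 5 in the same component? no

Answer: no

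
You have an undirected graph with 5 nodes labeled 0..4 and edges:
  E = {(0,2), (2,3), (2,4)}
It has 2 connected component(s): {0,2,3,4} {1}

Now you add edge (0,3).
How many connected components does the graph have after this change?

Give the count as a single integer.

Answer: 2

Derivation:
Initial component count: 2
Add (0,3): endpoints already in same component. Count unchanged: 2.
New component count: 2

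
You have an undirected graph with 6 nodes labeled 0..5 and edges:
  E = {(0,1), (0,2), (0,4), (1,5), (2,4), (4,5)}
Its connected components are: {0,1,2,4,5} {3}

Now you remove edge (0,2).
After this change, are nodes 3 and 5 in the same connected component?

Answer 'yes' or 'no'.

Initial components: {0,1,2,4,5} {3}
Removing edge (0,2): not a bridge — component count unchanged at 2.
New components: {0,1,2,4,5} {3}
Are 3 and 5 in the same component? no

Answer: no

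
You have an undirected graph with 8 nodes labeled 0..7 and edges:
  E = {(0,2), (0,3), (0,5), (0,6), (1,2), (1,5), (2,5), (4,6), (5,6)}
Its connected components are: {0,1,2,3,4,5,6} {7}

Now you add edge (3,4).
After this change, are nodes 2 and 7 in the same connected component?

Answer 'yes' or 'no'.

Answer: no

Derivation:
Initial components: {0,1,2,3,4,5,6} {7}
Adding edge (3,4): both already in same component {0,1,2,3,4,5,6}. No change.
New components: {0,1,2,3,4,5,6} {7}
Are 2 and 7 in the same component? no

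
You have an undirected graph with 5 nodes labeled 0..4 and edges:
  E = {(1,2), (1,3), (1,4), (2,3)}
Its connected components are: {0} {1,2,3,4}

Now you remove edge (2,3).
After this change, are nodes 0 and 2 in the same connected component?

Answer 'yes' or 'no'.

Initial components: {0} {1,2,3,4}
Removing edge (2,3): not a bridge — component count unchanged at 2.
New components: {0} {1,2,3,4}
Are 0 and 2 in the same component? no

Answer: no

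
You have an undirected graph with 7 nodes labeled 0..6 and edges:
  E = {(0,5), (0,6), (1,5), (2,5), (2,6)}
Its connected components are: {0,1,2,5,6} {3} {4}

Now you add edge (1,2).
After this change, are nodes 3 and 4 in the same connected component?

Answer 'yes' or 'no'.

Initial components: {0,1,2,5,6} {3} {4}
Adding edge (1,2): both already in same component {0,1,2,5,6}. No change.
New components: {0,1,2,5,6} {3} {4}
Are 3 and 4 in the same component? no

Answer: no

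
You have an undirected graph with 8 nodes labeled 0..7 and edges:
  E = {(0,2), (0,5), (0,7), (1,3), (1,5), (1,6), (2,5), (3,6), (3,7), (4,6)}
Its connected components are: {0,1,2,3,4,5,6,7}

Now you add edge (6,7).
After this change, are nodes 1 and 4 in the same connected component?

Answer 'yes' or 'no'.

Answer: yes

Derivation:
Initial components: {0,1,2,3,4,5,6,7}
Adding edge (6,7): both already in same component {0,1,2,3,4,5,6,7}. No change.
New components: {0,1,2,3,4,5,6,7}
Are 1 and 4 in the same component? yes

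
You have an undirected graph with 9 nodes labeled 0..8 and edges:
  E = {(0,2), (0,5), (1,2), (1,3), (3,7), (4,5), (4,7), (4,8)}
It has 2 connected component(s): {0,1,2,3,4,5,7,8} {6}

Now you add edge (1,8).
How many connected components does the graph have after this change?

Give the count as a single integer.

Initial component count: 2
Add (1,8): endpoints already in same component. Count unchanged: 2.
New component count: 2

Answer: 2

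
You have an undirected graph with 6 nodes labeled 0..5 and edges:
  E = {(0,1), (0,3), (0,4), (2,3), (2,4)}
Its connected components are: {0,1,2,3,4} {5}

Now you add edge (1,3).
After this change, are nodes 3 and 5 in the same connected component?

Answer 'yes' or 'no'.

Answer: no

Derivation:
Initial components: {0,1,2,3,4} {5}
Adding edge (1,3): both already in same component {0,1,2,3,4}. No change.
New components: {0,1,2,3,4} {5}
Are 3 and 5 in the same component? no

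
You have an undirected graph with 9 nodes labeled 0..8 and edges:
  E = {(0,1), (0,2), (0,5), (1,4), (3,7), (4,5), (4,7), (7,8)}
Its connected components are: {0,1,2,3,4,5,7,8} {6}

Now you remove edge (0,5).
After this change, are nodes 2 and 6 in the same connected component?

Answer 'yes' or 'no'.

Initial components: {0,1,2,3,4,5,7,8} {6}
Removing edge (0,5): not a bridge — component count unchanged at 2.
New components: {0,1,2,3,4,5,7,8} {6}
Are 2 and 6 in the same component? no

Answer: no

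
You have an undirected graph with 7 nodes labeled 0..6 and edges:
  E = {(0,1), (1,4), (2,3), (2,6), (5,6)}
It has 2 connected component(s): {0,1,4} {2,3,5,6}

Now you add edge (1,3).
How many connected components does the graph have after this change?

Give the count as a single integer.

Initial component count: 2
Add (1,3): merges two components. Count decreases: 2 -> 1.
New component count: 1

Answer: 1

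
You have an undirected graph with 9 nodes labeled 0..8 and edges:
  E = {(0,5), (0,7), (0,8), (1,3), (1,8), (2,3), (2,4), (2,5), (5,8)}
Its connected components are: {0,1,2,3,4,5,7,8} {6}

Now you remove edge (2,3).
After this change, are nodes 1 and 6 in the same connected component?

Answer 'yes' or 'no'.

Answer: no

Derivation:
Initial components: {0,1,2,3,4,5,7,8} {6}
Removing edge (2,3): not a bridge — component count unchanged at 2.
New components: {0,1,2,3,4,5,7,8} {6}
Are 1 and 6 in the same component? no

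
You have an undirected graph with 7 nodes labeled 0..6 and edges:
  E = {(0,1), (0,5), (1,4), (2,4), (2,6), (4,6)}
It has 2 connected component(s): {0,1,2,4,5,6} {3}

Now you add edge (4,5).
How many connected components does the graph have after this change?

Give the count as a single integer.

Answer: 2

Derivation:
Initial component count: 2
Add (4,5): endpoints already in same component. Count unchanged: 2.
New component count: 2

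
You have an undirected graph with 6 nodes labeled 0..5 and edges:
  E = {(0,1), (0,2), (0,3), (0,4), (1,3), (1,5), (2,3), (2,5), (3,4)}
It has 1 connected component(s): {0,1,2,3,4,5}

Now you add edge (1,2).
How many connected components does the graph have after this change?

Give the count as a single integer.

Answer: 1

Derivation:
Initial component count: 1
Add (1,2): endpoints already in same component. Count unchanged: 1.
New component count: 1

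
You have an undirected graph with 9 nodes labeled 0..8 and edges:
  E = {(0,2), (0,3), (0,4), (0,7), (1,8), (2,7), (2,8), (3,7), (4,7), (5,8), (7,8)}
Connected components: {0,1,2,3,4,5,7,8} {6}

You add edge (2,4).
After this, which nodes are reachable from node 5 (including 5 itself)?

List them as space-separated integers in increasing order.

Answer: 0 1 2 3 4 5 7 8

Derivation:
Before: nodes reachable from 5: {0,1,2,3,4,5,7,8}
Adding (2,4): both endpoints already in same component. Reachability from 5 unchanged.
After: nodes reachable from 5: {0,1,2,3,4,5,7,8}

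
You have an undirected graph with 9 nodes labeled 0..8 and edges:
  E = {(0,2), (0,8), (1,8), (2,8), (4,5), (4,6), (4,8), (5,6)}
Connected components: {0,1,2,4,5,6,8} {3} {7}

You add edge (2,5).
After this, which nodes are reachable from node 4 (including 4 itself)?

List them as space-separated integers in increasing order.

Answer: 0 1 2 4 5 6 8

Derivation:
Before: nodes reachable from 4: {0,1,2,4,5,6,8}
Adding (2,5): both endpoints already in same component. Reachability from 4 unchanged.
After: nodes reachable from 4: {0,1,2,4,5,6,8}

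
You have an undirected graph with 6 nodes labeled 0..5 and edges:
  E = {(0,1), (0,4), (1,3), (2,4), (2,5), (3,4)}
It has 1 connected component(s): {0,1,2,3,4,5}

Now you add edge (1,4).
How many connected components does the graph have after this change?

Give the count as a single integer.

Initial component count: 1
Add (1,4): endpoints already in same component. Count unchanged: 1.
New component count: 1

Answer: 1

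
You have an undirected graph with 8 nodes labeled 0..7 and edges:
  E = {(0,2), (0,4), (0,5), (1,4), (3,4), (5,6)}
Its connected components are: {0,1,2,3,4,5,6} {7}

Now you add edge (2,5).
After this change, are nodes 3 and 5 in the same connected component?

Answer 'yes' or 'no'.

Initial components: {0,1,2,3,4,5,6} {7}
Adding edge (2,5): both already in same component {0,1,2,3,4,5,6}. No change.
New components: {0,1,2,3,4,5,6} {7}
Are 3 and 5 in the same component? yes

Answer: yes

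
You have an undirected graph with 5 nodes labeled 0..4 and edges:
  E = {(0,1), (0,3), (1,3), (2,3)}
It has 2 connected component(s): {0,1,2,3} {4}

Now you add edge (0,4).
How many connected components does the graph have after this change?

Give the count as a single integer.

Answer: 1

Derivation:
Initial component count: 2
Add (0,4): merges two components. Count decreases: 2 -> 1.
New component count: 1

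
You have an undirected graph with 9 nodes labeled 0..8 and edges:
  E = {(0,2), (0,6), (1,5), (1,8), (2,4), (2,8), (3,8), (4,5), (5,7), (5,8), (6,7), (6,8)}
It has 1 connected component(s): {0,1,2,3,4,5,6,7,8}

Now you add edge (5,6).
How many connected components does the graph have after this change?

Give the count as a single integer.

Initial component count: 1
Add (5,6): endpoints already in same component. Count unchanged: 1.
New component count: 1

Answer: 1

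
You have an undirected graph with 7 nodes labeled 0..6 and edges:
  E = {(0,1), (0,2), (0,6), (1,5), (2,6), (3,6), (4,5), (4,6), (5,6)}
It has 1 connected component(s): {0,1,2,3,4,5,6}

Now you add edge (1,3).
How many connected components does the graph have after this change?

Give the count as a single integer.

Initial component count: 1
Add (1,3): endpoints already in same component. Count unchanged: 1.
New component count: 1

Answer: 1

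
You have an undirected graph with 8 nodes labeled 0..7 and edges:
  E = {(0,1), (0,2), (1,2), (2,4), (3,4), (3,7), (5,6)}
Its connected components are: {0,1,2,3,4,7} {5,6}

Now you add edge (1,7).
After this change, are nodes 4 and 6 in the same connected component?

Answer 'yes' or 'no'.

Initial components: {0,1,2,3,4,7} {5,6}
Adding edge (1,7): both already in same component {0,1,2,3,4,7}. No change.
New components: {0,1,2,3,4,7} {5,6}
Are 4 and 6 in the same component? no

Answer: no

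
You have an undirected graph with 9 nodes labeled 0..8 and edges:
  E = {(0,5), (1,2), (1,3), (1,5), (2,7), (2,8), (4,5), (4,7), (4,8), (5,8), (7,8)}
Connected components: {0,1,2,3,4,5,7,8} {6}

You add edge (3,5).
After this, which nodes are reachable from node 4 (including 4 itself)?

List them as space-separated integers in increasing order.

Answer: 0 1 2 3 4 5 7 8

Derivation:
Before: nodes reachable from 4: {0,1,2,3,4,5,7,8}
Adding (3,5): both endpoints already in same component. Reachability from 4 unchanged.
After: nodes reachable from 4: {0,1,2,3,4,5,7,8}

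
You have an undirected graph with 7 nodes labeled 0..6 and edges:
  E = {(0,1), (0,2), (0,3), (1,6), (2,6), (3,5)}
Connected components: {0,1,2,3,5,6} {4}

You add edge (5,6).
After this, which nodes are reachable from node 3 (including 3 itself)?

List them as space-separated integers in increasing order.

Answer: 0 1 2 3 5 6

Derivation:
Before: nodes reachable from 3: {0,1,2,3,5,6}
Adding (5,6): both endpoints already in same component. Reachability from 3 unchanged.
After: nodes reachable from 3: {0,1,2,3,5,6}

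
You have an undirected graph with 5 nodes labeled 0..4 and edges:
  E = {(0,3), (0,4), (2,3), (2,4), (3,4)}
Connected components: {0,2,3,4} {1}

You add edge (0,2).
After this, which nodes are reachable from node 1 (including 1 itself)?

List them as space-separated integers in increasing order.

Before: nodes reachable from 1: {1}
Adding (0,2): both endpoints already in same component. Reachability from 1 unchanged.
After: nodes reachable from 1: {1}

Answer: 1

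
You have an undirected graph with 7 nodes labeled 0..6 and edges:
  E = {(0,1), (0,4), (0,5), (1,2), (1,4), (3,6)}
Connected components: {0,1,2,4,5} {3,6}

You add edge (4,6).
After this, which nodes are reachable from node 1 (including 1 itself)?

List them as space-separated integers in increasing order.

Before: nodes reachable from 1: {0,1,2,4,5}
Adding (4,6): merges 1's component with another. Reachability grows.
After: nodes reachable from 1: {0,1,2,3,4,5,6}

Answer: 0 1 2 3 4 5 6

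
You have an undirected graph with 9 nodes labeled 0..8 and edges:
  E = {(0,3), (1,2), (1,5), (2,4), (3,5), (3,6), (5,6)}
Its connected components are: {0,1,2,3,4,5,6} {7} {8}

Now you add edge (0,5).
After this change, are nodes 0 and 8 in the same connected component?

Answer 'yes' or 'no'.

Initial components: {0,1,2,3,4,5,6} {7} {8}
Adding edge (0,5): both already in same component {0,1,2,3,4,5,6}. No change.
New components: {0,1,2,3,4,5,6} {7} {8}
Are 0 and 8 in the same component? no

Answer: no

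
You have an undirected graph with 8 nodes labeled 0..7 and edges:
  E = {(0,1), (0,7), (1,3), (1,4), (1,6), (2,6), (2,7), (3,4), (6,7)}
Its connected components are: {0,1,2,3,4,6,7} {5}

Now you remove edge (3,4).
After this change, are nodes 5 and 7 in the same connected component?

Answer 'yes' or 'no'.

Initial components: {0,1,2,3,4,6,7} {5}
Removing edge (3,4): not a bridge — component count unchanged at 2.
New components: {0,1,2,3,4,6,7} {5}
Are 5 and 7 in the same component? no

Answer: no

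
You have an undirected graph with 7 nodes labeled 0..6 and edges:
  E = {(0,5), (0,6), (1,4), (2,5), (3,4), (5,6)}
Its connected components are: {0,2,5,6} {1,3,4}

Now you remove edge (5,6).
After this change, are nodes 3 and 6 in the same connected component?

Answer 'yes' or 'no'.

Initial components: {0,2,5,6} {1,3,4}
Removing edge (5,6): not a bridge — component count unchanged at 2.
New components: {0,2,5,6} {1,3,4}
Are 3 and 6 in the same component? no

Answer: no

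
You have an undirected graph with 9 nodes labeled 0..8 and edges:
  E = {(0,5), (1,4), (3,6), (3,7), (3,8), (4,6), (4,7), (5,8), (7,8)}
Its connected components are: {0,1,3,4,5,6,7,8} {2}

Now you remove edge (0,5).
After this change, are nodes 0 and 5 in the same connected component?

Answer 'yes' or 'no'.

Answer: no

Derivation:
Initial components: {0,1,3,4,5,6,7,8} {2}
Removing edge (0,5): it was a bridge — component count 2 -> 3.
New components: {0} {1,3,4,5,6,7,8} {2}
Are 0 and 5 in the same component? no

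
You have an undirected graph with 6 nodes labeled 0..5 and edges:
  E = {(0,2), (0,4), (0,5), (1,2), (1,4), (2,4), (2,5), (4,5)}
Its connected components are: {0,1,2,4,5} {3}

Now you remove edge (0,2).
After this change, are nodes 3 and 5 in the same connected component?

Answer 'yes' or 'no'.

Initial components: {0,1,2,4,5} {3}
Removing edge (0,2): not a bridge — component count unchanged at 2.
New components: {0,1,2,4,5} {3}
Are 3 and 5 in the same component? no

Answer: no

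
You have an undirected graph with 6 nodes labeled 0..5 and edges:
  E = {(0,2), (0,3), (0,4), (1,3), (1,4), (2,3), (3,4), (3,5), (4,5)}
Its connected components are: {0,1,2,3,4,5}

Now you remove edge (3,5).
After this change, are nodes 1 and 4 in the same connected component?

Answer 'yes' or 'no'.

Answer: yes

Derivation:
Initial components: {0,1,2,3,4,5}
Removing edge (3,5): not a bridge — component count unchanged at 1.
New components: {0,1,2,3,4,5}
Are 1 and 4 in the same component? yes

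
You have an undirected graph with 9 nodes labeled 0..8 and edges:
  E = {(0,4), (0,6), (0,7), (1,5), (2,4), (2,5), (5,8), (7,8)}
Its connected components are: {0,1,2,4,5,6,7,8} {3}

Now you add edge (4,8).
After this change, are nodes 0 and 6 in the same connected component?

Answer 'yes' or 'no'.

Initial components: {0,1,2,4,5,6,7,8} {3}
Adding edge (4,8): both already in same component {0,1,2,4,5,6,7,8}. No change.
New components: {0,1,2,4,5,6,7,8} {3}
Are 0 and 6 in the same component? yes

Answer: yes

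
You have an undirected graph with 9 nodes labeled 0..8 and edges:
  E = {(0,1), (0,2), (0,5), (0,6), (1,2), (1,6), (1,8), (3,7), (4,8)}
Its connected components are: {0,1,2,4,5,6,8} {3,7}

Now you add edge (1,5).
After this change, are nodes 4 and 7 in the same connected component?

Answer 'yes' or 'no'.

Answer: no

Derivation:
Initial components: {0,1,2,4,5,6,8} {3,7}
Adding edge (1,5): both already in same component {0,1,2,4,5,6,8}. No change.
New components: {0,1,2,4,5,6,8} {3,7}
Are 4 and 7 in the same component? no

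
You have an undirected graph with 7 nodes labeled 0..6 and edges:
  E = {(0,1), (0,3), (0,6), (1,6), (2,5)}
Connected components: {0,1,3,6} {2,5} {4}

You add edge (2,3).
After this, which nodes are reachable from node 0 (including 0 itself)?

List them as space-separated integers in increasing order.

Answer: 0 1 2 3 5 6

Derivation:
Before: nodes reachable from 0: {0,1,3,6}
Adding (2,3): merges 0's component with another. Reachability grows.
After: nodes reachable from 0: {0,1,2,3,5,6}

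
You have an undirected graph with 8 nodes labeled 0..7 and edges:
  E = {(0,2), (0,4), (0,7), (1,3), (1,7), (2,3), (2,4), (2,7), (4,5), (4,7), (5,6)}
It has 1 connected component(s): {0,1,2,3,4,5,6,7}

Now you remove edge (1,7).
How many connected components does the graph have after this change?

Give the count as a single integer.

Answer: 1

Derivation:
Initial component count: 1
Remove (1,7): not a bridge. Count unchanged: 1.
  After removal, components: {0,1,2,3,4,5,6,7}
New component count: 1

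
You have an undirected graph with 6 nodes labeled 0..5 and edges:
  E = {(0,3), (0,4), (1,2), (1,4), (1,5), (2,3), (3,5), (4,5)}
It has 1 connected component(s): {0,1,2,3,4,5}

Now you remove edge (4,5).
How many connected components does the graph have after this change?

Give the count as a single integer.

Answer: 1

Derivation:
Initial component count: 1
Remove (4,5): not a bridge. Count unchanged: 1.
  After removal, components: {0,1,2,3,4,5}
New component count: 1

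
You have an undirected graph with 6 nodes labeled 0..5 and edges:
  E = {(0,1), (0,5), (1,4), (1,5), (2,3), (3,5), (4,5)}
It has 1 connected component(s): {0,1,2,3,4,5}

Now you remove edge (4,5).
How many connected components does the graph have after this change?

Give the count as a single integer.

Initial component count: 1
Remove (4,5): not a bridge. Count unchanged: 1.
  After removal, components: {0,1,2,3,4,5}
New component count: 1

Answer: 1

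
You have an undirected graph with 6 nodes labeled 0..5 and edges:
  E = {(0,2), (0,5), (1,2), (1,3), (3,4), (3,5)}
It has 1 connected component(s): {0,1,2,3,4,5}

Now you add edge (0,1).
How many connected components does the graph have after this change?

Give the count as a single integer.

Initial component count: 1
Add (0,1): endpoints already in same component. Count unchanged: 1.
New component count: 1

Answer: 1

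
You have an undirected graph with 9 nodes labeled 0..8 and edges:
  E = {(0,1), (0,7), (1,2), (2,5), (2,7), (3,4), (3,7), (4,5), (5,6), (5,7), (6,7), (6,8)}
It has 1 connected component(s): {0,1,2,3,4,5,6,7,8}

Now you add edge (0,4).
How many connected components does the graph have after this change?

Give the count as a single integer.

Initial component count: 1
Add (0,4): endpoints already in same component. Count unchanged: 1.
New component count: 1

Answer: 1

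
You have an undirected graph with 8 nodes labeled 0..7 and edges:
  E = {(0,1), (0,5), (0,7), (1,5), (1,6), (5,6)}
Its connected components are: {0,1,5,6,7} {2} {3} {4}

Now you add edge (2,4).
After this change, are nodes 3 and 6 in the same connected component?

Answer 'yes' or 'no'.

Answer: no

Derivation:
Initial components: {0,1,5,6,7} {2} {3} {4}
Adding edge (2,4): merges {2} and {4}.
New components: {0,1,5,6,7} {2,4} {3}
Are 3 and 6 in the same component? no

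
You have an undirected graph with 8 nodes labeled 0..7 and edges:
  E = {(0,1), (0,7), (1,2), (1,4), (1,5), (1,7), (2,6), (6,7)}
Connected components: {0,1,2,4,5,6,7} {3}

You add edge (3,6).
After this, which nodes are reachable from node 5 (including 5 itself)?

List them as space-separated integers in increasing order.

Before: nodes reachable from 5: {0,1,2,4,5,6,7}
Adding (3,6): merges 5's component with another. Reachability grows.
After: nodes reachable from 5: {0,1,2,3,4,5,6,7}

Answer: 0 1 2 3 4 5 6 7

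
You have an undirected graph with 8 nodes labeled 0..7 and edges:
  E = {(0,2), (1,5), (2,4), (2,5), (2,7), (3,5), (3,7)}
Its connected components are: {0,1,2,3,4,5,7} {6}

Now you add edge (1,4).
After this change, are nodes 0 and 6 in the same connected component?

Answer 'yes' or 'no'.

Answer: no

Derivation:
Initial components: {0,1,2,3,4,5,7} {6}
Adding edge (1,4): both already in same component {0,1,2,3,4,5,7}. No change.
New components: {0,1,2,3,4,5,7} {6}
Are 0 and 6 in the same component? no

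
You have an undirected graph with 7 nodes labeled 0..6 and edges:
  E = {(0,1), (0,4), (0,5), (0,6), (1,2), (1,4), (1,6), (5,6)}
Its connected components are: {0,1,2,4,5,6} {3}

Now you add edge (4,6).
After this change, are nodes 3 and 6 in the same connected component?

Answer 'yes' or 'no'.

Answer: no

Derivation:
Initial components: {0,1,2,4,5,6} {3}
Adding edge (4,6): both already in same component {0,1,2,4,5,6}. No change.
New components: {0,1,2,4,5,6} {3}
Are 3 and 6 in the same component? no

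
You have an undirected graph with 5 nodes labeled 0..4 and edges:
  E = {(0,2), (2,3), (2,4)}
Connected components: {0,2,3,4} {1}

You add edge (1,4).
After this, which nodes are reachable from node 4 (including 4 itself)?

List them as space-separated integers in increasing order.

Before: nodes reachable from 4: {0,2,3,4}
Adding (1,4): merges 4's component with another. Reachability grows.
After: nodes reachable from 4: {0,1,2,3,4}

Answer: 0 1 2 3 4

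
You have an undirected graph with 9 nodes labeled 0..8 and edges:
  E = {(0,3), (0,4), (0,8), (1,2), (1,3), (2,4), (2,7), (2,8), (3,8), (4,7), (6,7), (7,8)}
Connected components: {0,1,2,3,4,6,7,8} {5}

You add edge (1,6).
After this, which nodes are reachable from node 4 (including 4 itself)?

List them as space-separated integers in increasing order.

Before: nodes reachable from 4: {0,1,2,3,4,6,7,8}
Adding (1,6): both endpoints already in same component. Reachability from 4 unchanged.
After: nodes reachable from 4: {0,1,2,3,4,6,7,8}

Answer: 0 1 2 3 4 6 7 8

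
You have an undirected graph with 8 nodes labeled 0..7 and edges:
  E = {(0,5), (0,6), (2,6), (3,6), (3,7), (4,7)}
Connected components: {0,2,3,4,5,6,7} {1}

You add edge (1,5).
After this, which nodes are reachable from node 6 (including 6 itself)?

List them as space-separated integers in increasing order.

Before: nodes reachable from 6: {0,2,3,4,5,6,7}
Adding (1,5): merges 6's component with another. Reachability grows.
After: nodes reachable from 6: {0,1,2,3,4,5,6,7}

Answer: 0 1 2 3 4 5 6 7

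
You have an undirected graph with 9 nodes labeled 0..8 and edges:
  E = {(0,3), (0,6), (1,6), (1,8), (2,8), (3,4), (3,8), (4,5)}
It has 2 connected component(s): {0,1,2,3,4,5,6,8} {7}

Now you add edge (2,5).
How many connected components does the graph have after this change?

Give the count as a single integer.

Initial component count: 2
Add (2,5): endpoints already in same component. Count unchanged: 2.
New component count: 2

Answer: 2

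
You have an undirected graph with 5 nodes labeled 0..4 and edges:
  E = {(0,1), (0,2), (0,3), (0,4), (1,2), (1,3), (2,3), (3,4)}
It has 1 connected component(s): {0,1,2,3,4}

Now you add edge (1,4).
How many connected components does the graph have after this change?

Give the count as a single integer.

Answer: 1

Derivation:
Initial component count: 1
Add (1,4): endpoints already in same component. Count unchanged: 1.
New component count: 1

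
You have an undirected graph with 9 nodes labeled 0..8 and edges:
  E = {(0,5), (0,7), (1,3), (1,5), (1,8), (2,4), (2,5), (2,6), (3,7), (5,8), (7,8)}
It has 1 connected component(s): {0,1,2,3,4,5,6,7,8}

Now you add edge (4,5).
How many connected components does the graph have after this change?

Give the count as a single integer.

Answer: 1

Derivation:
Initial component count: 1
Add (4,5): endpoints already in same component. Count unchanged: 1.
New component count: 1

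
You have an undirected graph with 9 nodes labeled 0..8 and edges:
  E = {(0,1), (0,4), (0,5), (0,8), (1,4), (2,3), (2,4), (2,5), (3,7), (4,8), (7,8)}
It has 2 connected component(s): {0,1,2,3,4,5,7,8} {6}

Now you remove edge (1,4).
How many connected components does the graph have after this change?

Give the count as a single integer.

Answer: 2

Derivation:
Initial component count: 2
Remove (1,4): not a bridge. Count unchanged: 2.
  After removal, components: {0,1,2,3,4,5,7,8} {6}
New component count: 2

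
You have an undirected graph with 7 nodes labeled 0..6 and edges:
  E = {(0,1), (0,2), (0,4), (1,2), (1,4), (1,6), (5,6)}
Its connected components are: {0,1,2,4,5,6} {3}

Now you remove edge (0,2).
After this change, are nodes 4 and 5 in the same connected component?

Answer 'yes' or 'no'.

Answer: yes

Derivation:
Initial components: {0,1,2,4,5,6} {3}
Removing edge (0,2): not a bridge — component count unchanged at 2.
New components: {0,1,2,4,5,6} {3}
Are 4 and 5 in the same component? yes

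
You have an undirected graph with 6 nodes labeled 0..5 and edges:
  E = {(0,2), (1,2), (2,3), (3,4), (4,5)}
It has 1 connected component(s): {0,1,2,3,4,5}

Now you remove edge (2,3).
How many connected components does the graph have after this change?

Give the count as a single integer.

Initial component count: 1
Remove (2,3): it was a bridge. Count increases: 1 -> 2.
  After removal, components: {0,1,2} {3,4,5}
New component count: 2

Answer: 2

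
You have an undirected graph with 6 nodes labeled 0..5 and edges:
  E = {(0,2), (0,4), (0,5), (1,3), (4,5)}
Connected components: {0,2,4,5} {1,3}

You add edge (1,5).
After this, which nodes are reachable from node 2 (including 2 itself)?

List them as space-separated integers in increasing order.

Answer: 0 1 2 3 4 5

Derivation:
Before: nodes reachable from 2: {0,2,4,5}
Adding (1,5): merges 2's component with another. Reachability grows.
After: nodes reachable from 2: {0,1,2,3,4,5}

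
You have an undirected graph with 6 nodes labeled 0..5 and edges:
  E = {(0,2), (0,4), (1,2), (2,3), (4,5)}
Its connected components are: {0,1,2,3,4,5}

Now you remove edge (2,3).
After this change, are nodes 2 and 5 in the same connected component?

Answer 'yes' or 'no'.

Answer: yes

Derivation:
Initial components: {0,1,2,3,4,5}
Removing edge (2,3): it was a bridge — component count 1 -> 2.
New components: {0,1,2,4,5} {3}
Are 2 and 5 in the same component? yes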